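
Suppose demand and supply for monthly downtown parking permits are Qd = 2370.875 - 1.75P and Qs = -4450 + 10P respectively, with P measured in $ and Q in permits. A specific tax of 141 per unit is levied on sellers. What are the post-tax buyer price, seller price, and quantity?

P_b = 700.5, P_s = 559.5, Q = 1145

Sellers keep P_s = P_b - 141 per unit, so supply in terms of the buyer price is Qs = -5860 + 10P_b.
Market clearing requires 2370.875 - 1.75P_b = -5860 + 10P_b; hence 8230.875 = 11.75P_b and P_b = 700.5.
So P_s = 559.5 and the quantity traded is Q = 2370.875 - 1.75(700.5) = 1145.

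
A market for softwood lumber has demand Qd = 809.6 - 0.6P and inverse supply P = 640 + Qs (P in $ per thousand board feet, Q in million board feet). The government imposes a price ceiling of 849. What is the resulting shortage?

Shortage = 91.2

Inverting to quantity form: Qs = -640 + P.
At P = 849: Qd = 300.2 and Qs = 209.
Shortage = Qd - Qs = 300.2 - 209 = 91.2.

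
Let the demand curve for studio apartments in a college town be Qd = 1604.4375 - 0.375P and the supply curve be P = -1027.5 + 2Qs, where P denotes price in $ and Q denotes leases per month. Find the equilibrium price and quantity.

Solving each curve for Q: Qs = 513.75 + 0.5P.
The market clears where 1604.4375 - 0.375P = 513.75 + 0.5P. Rearranging, 0.875P = 1090.6875, hence P* = 1246.5.
Then Q* = 1604.4375 - 0.375(1246.5) = 1137.

P* = 1246.5, Q* = 1137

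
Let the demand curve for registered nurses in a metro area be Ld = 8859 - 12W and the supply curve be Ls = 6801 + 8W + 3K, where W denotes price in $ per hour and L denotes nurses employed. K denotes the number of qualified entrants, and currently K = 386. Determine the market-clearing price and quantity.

W* = 45, L* = 8319

With K = 386, supply is Ls = 7959 + 8W.
The market clears where 8859 - 12W = 7959 + 8W. Rearranging, 20W = 900, hence W* = 45.
Substitute back: L* = 8859 - 12(45) = 8319.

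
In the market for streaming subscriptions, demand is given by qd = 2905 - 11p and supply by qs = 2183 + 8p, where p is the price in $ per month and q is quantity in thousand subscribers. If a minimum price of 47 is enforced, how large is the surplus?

At p = 47: qd = 2388 and qs = 2559.
Surplus = qs - qd = 2559 - 2388 = 171.

Surplus = 171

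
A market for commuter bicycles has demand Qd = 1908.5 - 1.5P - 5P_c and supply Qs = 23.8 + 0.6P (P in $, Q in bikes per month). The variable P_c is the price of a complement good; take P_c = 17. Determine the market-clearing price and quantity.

With P_c = 17, demand is Qd = 1823.5 - 1.5P.
At equilibrium Qd = Qs, so 1823.5 - 1.5P = 23.8 + 0.6P; collecting terms, 1799.7 = 2.1P and P* = 857.
Then Q* = 1823.5 - 1.5(857) = 538.

P* = 857, Q* = 538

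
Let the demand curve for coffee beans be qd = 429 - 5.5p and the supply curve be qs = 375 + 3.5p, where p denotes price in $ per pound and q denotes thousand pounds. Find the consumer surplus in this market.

Set qd = qs: 429 - 5.5p = 375 + 3.5p, so 54 = 9p and p* = 6.
From the demand curve, q* = 429 - 5.5(6) = 396.
Demand choke price (qd = 0): p = 429/5.5 = 78. Consumer surplus = ½ × (78 - 6) × 396 = 14256.

Consumer surplus = 14256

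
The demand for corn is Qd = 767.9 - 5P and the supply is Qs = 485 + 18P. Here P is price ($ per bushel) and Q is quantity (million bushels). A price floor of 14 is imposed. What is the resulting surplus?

Surplus = 39.1

Evaluating both curves at the floor price 14 gives Qd = 697.9, Qs = 737.
Surplus = Qs - Qd = 737 - 697.9 = 39.1.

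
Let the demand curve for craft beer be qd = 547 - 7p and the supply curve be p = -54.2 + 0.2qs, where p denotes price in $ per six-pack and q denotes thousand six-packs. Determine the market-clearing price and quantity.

p* = 23, q* = 386

Rewriting in direct form: qs = 271 + 5p.
Equating demand and supply, 547 - 7p = 271 + 5p gives 12p = 276, so p* = 23.
Substitute back: q* = 547 - 7(23) = 386.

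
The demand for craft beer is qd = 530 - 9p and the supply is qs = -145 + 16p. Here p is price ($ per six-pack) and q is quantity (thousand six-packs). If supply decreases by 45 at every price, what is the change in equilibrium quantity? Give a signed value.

Δq = -16.2

At equilibrium qd = qs, so 530 - 9p = -145 + 16p; collecting terms, 675 = 25p and p* = 27.
Substitute back: q* = 530 - 9(27) = 287.
After the shift, supply is qs = -190 + 16p.
The new intersection has 720 = 25p, i.e. p = 28.8, q = 270.8.
Δq = 270.8 - 287 = -16.2.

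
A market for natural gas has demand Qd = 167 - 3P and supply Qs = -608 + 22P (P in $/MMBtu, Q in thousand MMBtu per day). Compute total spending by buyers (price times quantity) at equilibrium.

Total spending by buyers = 2294

At equilibrium Qd = Qs, so 167 - 3P = -608 + 22P; collecting terms, 775 = 25P and P* = 31.
Then Q* = 167 - 3(31) = 74.
Total spending by buyers = P* × Q* = 31 × 74 = 2294.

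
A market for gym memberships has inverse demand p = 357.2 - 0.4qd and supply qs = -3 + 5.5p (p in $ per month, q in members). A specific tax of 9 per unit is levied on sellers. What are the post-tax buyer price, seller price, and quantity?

Solving each curve for q: qd = 893 - 2.5p.
With a tax of 9 on sellers, they supply based on the net price p_s = p_b - 9, so qs = -52.5 + 5.5p_b.
Equate demand and the shifted supply: 893 - 2.5p_b = -52.5 + 5.5p_b, giving 8p_b = 945.5, so p_b = 118.1875.
Then p_s = 118.1875 - 9 = 109.1875 and q = 893 - 2.5(118.1875) = 597.53125.

p_b = 118.1875, p_s = 109.1875, q = 597.53125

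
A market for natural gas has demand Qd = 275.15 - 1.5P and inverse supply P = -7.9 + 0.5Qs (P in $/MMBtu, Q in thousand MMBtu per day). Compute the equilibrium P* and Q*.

P* = 74.1, Q* = 164

Rewriting in direct form: Qs = 15.8 + 2P.
The market clears where 275.15 - 1.5P = 15.8 + 2P. Rearranging, 3.5P = 259.35, hence P* = 74.1.
Plugging P* into demand: Q* = 275.15 - 1.5(74.1) = 164.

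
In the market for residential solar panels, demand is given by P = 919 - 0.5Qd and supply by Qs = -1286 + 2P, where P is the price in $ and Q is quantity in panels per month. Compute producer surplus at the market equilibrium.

Producer surplus = 19044

Rewriting in direct form: Qd = 1838 - 2P.
At equilibrium Qd = Qs, so 1838 - 2P = -1286 + 2P; collecting terms, 3124 = 4P and P* = 781.
From the demand curve, Q* = 1838 - 2(781) = 276.
Supply choke price (Qs = 0): P = 643. Producer surplus = ½ × (781 - 643) × 276 = 19044.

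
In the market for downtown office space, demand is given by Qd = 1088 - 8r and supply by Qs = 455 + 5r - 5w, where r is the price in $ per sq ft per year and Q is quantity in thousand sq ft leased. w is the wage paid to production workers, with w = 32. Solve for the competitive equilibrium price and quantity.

With w = 32, supply is Qs = 295 + 5r.
At equilibrium Qd = Qs, so 1088 - 8r = 295 + 5r; collecting terms, 793 = 13r and r* = 61.
Then Q* = 1088 - 8(61) = 600.

r* = 61, Q* = 600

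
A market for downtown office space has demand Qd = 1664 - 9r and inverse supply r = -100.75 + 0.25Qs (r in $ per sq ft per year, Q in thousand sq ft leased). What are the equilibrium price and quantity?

r* = 97, Q* = 791

Rewriting in direct form: Qs = 403 + 4r.
The market clears where 1664 - 9r = 403 + 4r. Rearranging, 13r = 1261, hence r* = 97.
From the demand curve, Q* = 1664 - 9(97) = 791.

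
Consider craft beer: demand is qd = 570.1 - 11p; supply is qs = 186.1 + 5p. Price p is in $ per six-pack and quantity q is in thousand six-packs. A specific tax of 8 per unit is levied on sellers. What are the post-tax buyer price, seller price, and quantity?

p_b = 26.5, p_s = 18.5, q = 278.6

Sellers keep p_s = p_b - 8 per unit, so supply in terms of the buyer price is qs = 146.1 + 5p_b.
Set qd = qs: 570.1 - 11p_b = 146.1 + 5p_b, so 424 = 16p_b and p_b = 26.5.
Then p_s = 26.5 - 8 = 18.5 and q = 570.1 - 11(26.5) = 278.6.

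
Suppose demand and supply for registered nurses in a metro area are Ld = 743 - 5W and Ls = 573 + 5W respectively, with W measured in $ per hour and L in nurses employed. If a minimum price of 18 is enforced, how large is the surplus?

Surplus = 10

With W fixed at 18, quantity demanded is 653 and quantity supplied is 663.
Surplus = Ls - Ld = 663 - 653 = 10.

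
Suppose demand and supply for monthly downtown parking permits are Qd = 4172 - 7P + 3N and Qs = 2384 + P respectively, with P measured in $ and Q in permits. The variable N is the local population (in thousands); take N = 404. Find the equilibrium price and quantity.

P* = 375, Q* = 2759

With N = 404, demand is Qd = 5384 - 7P.
The market clears where 5384 - 7P = 2384 + P. Rearranging, 8P = 3000, hence P* = 375.
Plugging P* into demand: Q* = 5384 - 7(375) = 2759.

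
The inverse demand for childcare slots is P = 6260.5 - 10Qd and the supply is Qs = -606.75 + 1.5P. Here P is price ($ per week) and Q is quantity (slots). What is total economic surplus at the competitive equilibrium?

Total surplus = 1607472

In direct form, Qd = 626.05 - 0.1P.
The market clears where 626.05 - 0.1P = -606.75 + 1.5P. Rearranging, 1.6P = 1232.8, hence P* = 770.5.
Then Q* = 626.05 - 0.1(770.5) = 549.
Demand choke price = 6260.5; supply choke price = 404.5. CS = ½(6260.5 - 770.5)(549) = 1507005; PS = ½(770.5 - 404.5)(549) = 100467. Total surplus = 1607472.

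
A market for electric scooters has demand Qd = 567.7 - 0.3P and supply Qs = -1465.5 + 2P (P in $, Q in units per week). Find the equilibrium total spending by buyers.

Total spending by buyers = 267410

Equating demand and supply, 567.7 - 0.3P = -1465.5 + 2P gives 2.3P = 2033.2, so P* = 884.
Plugging P* into demand: Q* = 567.7 - 0.3(884) = 302.5.
Total spending by buyers = P* × Q* = 884 × 302.5 = 267410.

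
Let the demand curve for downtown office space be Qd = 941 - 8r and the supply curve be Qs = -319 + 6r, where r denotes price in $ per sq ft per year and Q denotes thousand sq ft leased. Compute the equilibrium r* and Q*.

r* = 90, Q* = 221

The market clears where 941 - 8r = -319 + 6r. Rearranging, 14r = 1260, hence r* = 90.
Plugging r* into demand: Q* = 941 - 8(90) = 221.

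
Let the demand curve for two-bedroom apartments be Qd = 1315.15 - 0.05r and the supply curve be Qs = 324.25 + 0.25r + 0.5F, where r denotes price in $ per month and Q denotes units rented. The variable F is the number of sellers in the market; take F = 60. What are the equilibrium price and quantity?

With F = 60, supply is Qs = 354.25 + 0.25r.
Equating demand and supply, 1315.15 - 0.05r = 354.25 + 0.25r gives 0.3r = 960.9, so r* = 3203.
From the demand curve, Q* = 1315.15 - 0.05(3203) = 1155.

r* = 3203, Q* = 1155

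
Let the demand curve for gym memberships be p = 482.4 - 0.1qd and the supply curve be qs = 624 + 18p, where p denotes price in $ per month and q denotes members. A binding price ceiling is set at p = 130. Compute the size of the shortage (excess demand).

In direct form, qd = 4824 - 10p.
With p fixed at 130, quantity demanded is 3524 and quantity supplied is 2964.
Shortage = qd - qs = 3524 - 2964 = 560.

Shortage = 560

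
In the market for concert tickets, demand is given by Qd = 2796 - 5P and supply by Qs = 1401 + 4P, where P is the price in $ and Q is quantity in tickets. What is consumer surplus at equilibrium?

Equating demand and supply, 2796 - 5P = 1401 + 4P gives 9P = 1395, so P* = 155.
Substitute back: Q* = 2796 - 5(155) = 2021.
Demand choke price (Qd = 0): P = 2796/5 = 559.2. Consumer surplus = ½ × (559.2 - 155) × 2021 = 408444.1.

Consumer surplus = 408444.1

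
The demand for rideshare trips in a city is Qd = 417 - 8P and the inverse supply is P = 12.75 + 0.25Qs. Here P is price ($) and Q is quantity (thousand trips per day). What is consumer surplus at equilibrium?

Inverting to quantity form: Qs = -51 + 4P.
Set Qd = Qs: 417 - 8P = -51 + 4P, so 468 = 12P and P* = 39.
From the demand curve, Q* = 417 - 8(39) = 105.
Demand choke price (Qd = 0): P = 417/8 = 52.125. Consumer surplus = ½ × (52.125 - 39) × 105 = 689.0625.

Consumer surplus = 689.0625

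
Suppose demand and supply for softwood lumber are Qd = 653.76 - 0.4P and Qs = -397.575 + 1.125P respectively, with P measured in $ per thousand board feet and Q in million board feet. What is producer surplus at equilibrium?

Producer surplus = 63504

Equating demand and supply, 653.76 - 0.4P = -397.575 + 1.125P gives 1.525P = 1051.335, so P* = 689.4.
Then Q* = 653.76 - 0.4(689.4) = 378.
Supply choke price (Qs = 0): P = 353.4. Producer surplus = ½ × (689.4 - 353.4) × 378 = 63504.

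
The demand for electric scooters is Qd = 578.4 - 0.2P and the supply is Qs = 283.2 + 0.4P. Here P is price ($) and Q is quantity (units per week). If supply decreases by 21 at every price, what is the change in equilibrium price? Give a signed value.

ΔP = 35

At equilibrium Qd = Qs, so 578.4 - 0.2P = 283.2 + 0.4P; collecting terms, 295.2 = 0.6P and P* = 492.
Substitute back: Q* = 578.4 - 0.2(492) = 480.
After the shift, supply is Qs = 262.2 + 0.4P.
New equilibrium: 316.2 = 0.6P, so P = 527 and Q = 473.
ΔP = 527 - 492 = 35.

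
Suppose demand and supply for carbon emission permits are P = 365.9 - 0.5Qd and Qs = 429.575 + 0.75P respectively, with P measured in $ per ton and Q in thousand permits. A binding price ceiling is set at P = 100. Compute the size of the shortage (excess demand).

In direct form, Qd = 731.8 - 2P.
At P = 100: Qd = 531.8 and Qs = 504.575.
Shortage = Qd - Qs = 531.8 - 504.575 = 27.225.

Shortage = 27.225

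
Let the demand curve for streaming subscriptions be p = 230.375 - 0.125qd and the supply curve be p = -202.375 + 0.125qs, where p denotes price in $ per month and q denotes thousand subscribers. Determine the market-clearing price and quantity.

Inverting to quantity form: qd = 1843 - 8p and qs = 1619 + 8p.
Equating demand and supply, 1843 - 8p = 1619 + 8p gives 16p = 224, so p* = 14.
Plugging p* into demand: q* = 1843 - 8(14) = 1731.

p* = 14, q* = 1731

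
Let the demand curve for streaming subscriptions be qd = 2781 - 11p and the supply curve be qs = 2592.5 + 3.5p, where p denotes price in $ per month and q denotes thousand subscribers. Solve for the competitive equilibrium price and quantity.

p* = 13, q* = 2638

Set qd = qs: 2781 - 11p = 2592.5 + 3.5p, so 188.5 = 14.5p and p* = 13.
Plugging p* into demand: q* = 2781 - 11(13) = 2638.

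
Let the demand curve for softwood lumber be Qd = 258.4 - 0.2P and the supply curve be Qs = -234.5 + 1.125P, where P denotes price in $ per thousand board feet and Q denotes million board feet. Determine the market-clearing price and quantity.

P* = 372, Q* = 184

The market clears where 258.4 - 0.2P = -234.5 + 1.125P. Rearranging, 1.325P = 492.9, hence P* = 372.
From the demand curve, Q* = 258.4 - 0.2(372) = 184.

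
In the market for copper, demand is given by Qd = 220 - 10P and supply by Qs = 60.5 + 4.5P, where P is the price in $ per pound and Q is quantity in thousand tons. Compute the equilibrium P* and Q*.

Set Qd = Qs: 220 - 10P = 60.5 + 4.5P, so 159.5 = 14.5P and P* = 11.
Then Q* = 220 - 10(11) = 110.

P* = 11, Q* = 110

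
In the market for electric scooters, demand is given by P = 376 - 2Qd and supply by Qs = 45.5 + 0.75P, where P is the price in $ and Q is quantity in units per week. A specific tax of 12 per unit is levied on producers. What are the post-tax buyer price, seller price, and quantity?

Solving each curve for Q: Qd = 188 - 0.5P.
With a tax of 12 on producers, they supply based on the net price P_s = P_b - 12, so Qs = 36.5 + 0.75P_b.
Equate demand and the shifted supply: 188 - 0.5P_b = 36.5 + 0.75P_b, giving 1.25P_b = 151.5, so P_b = 121.2.
Then P_s = 121.2 - 12 = 109.2 and Q = 188 - 0.5(121.2) = 127.4.

P_b = 121.2, P_s = 109.2, Q = 127.4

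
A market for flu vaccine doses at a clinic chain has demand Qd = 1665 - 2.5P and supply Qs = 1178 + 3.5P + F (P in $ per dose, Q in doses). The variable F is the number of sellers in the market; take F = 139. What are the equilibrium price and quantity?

P* = 58, Q* = 1520

With F = 139, supply is Qs = 1317 + 3.5P.
Equating demand and supply, 1665 - 2.5P = 1317 + 3.5P gives 6P = 348, so P* = 58.
Substitute back: Q* = 1665 - 2.5(58) = 1520.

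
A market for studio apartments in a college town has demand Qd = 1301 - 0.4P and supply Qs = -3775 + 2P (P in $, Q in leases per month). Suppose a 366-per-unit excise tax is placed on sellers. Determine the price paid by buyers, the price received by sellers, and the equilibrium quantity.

Sellers keep P_s = P_b - 366 per unit, so supply in terms of the buyer price is Qs = -4507 + 2P_b.
Equate demand and the shifted supply: 1301 - 0.4P_b = -4507 + 2P_b, giving 2.4P_b = 5808, so P_b = 2420.
Then P_s = 2420 - 366 = 2054 and Q = 1301 - 0.4(2420) = 333.

P_b = 2420, P_s = 2054, Q = 333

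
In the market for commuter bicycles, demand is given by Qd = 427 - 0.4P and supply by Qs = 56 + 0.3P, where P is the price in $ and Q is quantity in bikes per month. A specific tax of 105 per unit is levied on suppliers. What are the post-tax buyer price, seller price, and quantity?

With a tax of 105 on suppliers, they supply based on the net price P_s = P_b - 105, so Qs = 24.5 + 0.3P_b.
Set Qd = Qs: 427 - 0.4P_b = 24.5 + 0.3P_b, so 402.5 = 0.7P_b and P_b = 575.
Then P_s = 575 - 105 = 470 and Q = 427 - 0.4(575) = 197.

P_b = 575, P_s = 470, Q = 197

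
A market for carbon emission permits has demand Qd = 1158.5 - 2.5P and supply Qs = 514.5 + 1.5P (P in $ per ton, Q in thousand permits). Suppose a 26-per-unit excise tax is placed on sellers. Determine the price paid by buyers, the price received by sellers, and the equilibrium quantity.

The tax drives a wedge P_b - P_s = 26. Substituting P_s = P_b - 26 into supply: Qs = 475.5 + 1.5P_b.
Market clearing requires 1158.5 - 2.5P_b = 475.5 + 1.5P_b; hence 683 = 4P_b and P_b = 170.75.
Then P_s = 170.75 - 26 = 144.75 and Q = 1158.5 - 2.5(170.75) = 731.625.

P_b = 170.75, P_s = 144.75, Q = 731.625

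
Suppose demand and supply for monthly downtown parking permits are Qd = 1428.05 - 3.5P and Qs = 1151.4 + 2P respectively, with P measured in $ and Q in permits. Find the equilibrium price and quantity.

P* = 50.3, Q* = 1252

Set Qd = Qs: 1428.05 - 3.5P = 1151.4 + 2P, so 276.65 = 5.5P and P* = 50.3.
From the demand curve, Q* = 1428.05 - 3.5(50.3) = 1252.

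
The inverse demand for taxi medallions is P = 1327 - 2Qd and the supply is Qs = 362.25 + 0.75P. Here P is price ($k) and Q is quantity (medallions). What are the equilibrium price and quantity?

Inverting to quantity form: Qd = 663.5 - 0.5P.
Set Qd = Qs: 663.5 - 0.5P = 362.25 + 0.75P, so 301.25 = 1.25P and P* = 241.
Then Q* = 663.5 - 0.5(241) = 543.

P* = 241, Q* = 543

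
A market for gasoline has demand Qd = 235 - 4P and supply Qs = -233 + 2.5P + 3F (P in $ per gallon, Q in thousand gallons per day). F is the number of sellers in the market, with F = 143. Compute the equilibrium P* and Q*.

With F = 143, supply is Qs = 196 + 2.5P.
Set Qd = Qs: 235 - 4P = 196 + 2.5P, so 39 = 6.5P and P* = 6.
Then Q* = 235 - 4(6) = 211.

P* = 6, Q* = 211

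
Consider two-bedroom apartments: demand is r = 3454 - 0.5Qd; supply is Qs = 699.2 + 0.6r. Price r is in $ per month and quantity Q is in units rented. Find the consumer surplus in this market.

Consumer surplus = 1136356

Inverting to quantity form: Qd = 6908 - 2r.
The market clears where 6908 - 2r = 699.2 + 0.6r. Rearranging, 2.6r = 6208.8, hence r* = 2388.
Plugging r* into demand: Q* = 6908 - 2(2388) = 2132.
Demand choke price (Qd = 0): r = 6908/2 = 3454. Consumer surplus = ½ × (3454 - 2388) × 2132 = 1136356.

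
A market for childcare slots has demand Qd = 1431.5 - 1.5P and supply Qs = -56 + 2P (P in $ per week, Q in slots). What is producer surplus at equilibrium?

Producer surplus = 157609

Set Qd = Qs: 1431.5 - 1.5P = -56 + 2P, so 1487.5 = 3.5P and P* = 425.
From the demand curve, Q* = 1431.5 - 1.5(425) = 794.
Supply choke price (Qs = 0): P = 28. Producer surplus = ½ × (425 - 28) × 794 = 157609.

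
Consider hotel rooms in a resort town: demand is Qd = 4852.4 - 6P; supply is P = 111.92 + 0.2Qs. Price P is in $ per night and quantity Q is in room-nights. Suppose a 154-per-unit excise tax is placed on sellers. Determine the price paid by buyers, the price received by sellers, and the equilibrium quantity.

Solving each curve for Q: Qs = -559.6 + 5P.
Sellers keep P_s = P_b - 154 per unit, so supply in terms of the buyer price is Qs = -1329.6 + 5P_b.
Market clearing requires 4852.4 - 6P_b = -1329.6 + 5P_b; hence 6182 = 11P_b and P_b = 562.
Then P_s = 562 - 154 = 408 and Q = 4852.4 - 6(562) = 1480.4.

P_b = 562, P_s = 408, Q = 1480.4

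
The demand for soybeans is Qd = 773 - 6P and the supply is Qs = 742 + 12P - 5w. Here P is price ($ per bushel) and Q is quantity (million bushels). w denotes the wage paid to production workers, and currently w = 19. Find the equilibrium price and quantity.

With w = 19, supply is Qs = 647 + 12P.
At equilibrium Qd = Qs, so 773 - 6P = 647 + 12P; collecting terms, 126 = 18P and P* = 7.
Then Q* = 773 - 6(7) = 731.

P* = 7, Q* = 731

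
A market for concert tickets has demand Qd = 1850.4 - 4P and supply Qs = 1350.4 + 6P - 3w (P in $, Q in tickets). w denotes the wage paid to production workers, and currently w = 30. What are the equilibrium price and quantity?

With w = 30, supply is Qs = 1260.4 + 6P.
At equilibrium Qd = Qs, so 1850.4 - 4P = 1260.4 + 6P; collecting terms, 590 = 10P and P* = 59.
Then Q* = 1850.4 - 4(59) = 1614.4.

P* = 59, Q* = 1614.4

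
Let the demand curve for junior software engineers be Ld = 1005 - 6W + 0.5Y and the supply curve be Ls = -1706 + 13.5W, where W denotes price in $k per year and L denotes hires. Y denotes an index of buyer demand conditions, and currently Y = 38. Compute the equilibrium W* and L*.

W* = 140, L* = 184

With Y = 38, demand is Ld = 1024 - 6W.
Equating demand and supply, 1024 - 6W = -1706 + 13.5W gives 19.5W = 2730, so W* = 140.
Plugging W* into demand: L* = 1024 - 6(140) = 184.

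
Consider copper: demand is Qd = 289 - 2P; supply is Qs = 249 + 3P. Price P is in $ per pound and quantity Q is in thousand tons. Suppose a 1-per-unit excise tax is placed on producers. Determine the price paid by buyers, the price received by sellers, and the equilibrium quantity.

P_b = 8.6, P_s = 7.6, Q = 271.8

With a tax of 1 on producers, they supply based on the net price P_s = P_b - 1, so Qs = 246 + 3P_b.
Market clearing requires 289 - 2P_b = 246 + 3P_b; hence 43 = 5P_b and P_b = 8.6.
So P_s = 7.6 and the quantity traded is Q = 289 - 2(8.6) = 271.8.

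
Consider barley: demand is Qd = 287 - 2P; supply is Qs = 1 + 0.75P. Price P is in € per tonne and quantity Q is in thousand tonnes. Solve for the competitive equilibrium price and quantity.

P* = 104, Q* = 79

Equating demand and supply, 287 - 2P = 1 + 0.75P gives 2.75P = 286, so P* = 104.
Plugging P* into demand: Q* = 287 - 2(104) = 79.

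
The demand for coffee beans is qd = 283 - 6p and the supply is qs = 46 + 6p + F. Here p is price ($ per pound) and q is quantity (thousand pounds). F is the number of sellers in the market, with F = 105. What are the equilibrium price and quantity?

p* = 11, q* = 217

With F = 105, supply is qs = 151 + 6p.
Set qd = qs: 283 - 6p = 151 + 6p, so 132 = 12p and p* = 11.
Substitute back: q* = 283 - 6(11) = 217.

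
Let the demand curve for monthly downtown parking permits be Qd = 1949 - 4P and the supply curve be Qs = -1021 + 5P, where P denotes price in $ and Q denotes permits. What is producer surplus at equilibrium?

The market clears where 1949 - 4P = -1021 + 5P. Rearranging, 9P = 2970, hence P* = 330.
Then Q* = 1949 - 4(330) = 629.
Supply choke price (Qs = 0): P = 204.2. Producer surplus = ½ × (330 - 204.2) × 629 = 39564.1.

Producer surplus = 39564.1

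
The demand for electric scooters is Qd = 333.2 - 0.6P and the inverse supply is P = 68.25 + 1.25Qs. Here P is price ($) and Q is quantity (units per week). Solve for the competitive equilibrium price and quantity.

Solving each curve for Q: Qs = -54.6 + 0.8P.
Equating demand and supply, 333.2 - 0.6P = -54.6 + 0.8P gives 1.4P = 387.8, so P* = 277.
Plugging P* into demand: Q* = 333.2 - 0.6(277) = 167.

P* = 277, Q* = 167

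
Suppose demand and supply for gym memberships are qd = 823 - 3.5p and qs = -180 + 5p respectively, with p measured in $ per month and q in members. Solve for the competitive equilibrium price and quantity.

p* = 118, q* = 410

At equilibrium qd = qs, so 823 - 3.5p = -180 + 5p; collecting terms, 1003 = 8.5p and p* = 118.
From the demand curve, q* = 823 - 3.5(118) = 410.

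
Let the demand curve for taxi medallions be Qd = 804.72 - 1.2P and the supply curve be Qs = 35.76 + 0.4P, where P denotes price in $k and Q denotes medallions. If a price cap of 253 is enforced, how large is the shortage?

At P = 253: Qd = 501.12 and Qs = 136.96.
Shortage = Qd - Qs = 501.12 - 136.96 = 364.16.

Shortage = 364.16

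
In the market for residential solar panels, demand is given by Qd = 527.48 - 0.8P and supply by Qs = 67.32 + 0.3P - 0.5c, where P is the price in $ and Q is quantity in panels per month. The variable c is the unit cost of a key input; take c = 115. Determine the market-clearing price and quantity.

With c = 115, supply is Qs = 9.82 + 0.3P.
The market clears where 527.48 - 0.8P = 9.82 + 0.3P. Rearranging, 1.1P = 517.66, hence P* = 470.6.
From the demand curve, Q* = 527.48 - 0.8(470.6) = 151.

P* = 470.6, Q* = 151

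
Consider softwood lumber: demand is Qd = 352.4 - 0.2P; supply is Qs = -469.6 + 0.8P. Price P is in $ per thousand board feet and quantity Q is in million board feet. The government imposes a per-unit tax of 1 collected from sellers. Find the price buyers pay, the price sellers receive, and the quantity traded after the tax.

With a tax of 1 on sellers, they supply based on the net price P_s = P_b - 1, so Qs = -470.4 + 0.8P_b.
Equate demand and the shifted supply: 352.4 - 0.2P_b = -470.4 + 0.8P_b, giving P_b = 822.8, so P_b = 822.8.
Then P_s = 822.8 - 1 = 821.8 and Q = 352.4 - 0.2(822.8) = 187.84.

P_b = 822.8, P_s = 821.8, Q = 187.84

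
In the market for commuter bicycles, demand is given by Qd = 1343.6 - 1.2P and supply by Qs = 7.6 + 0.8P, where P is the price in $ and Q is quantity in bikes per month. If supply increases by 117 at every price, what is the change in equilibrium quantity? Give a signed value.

The market clears where 1343.6 - 1.2P = 7.6 + 0.8P. Rearranging, 2P = 1336, hence P* = 668.
Then Q* = 1343.6 - 1.2(668) = 542.
After the shift, supply is Qs = 124.6 + 0.8P.
New equilibrium: 1219 = 2P, so P = 609.5 and Q = 612.2.
ΔQ = 612.2 - 542 = 70.2.

ΔQ = 70.2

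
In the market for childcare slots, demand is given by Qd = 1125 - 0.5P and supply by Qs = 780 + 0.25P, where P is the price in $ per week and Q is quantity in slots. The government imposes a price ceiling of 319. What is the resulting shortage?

Shortage = 105.75

With P fixed at 319, quantity demanded is 965.5 and quantity supplied is 859.75.
Shortage = Qd - Qs = 965.5 - 859.75 = 105.75.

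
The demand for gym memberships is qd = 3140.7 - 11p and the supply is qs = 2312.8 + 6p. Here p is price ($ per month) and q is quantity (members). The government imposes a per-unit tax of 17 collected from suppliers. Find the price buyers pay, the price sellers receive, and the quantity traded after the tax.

The tax drives a wedge p_b - p_s = 17. Substituting p_s = p_b - 17 into supply: qs = 2210.8 + 6p_b.
Equate demand and the shifted supply: 3140.7 - 11p_b = 2210.8 + 6p_b, giving 17p_b = 929.9, so p_b = 54.7.
So p_s = 37.7 and the quantity traded is q = 3140.7 - 11(54.7) = 2539.

p_b = 54.7, p_s = 37.7, q = 2539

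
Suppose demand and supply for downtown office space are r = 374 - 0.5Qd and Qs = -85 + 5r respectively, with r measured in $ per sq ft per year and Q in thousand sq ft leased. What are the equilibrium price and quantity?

r* = 119, Q* = 510

Inverting to quantity form: Qd = 748 - 2r.
Set Qd = Qs: 748 - 2r = -85 + 5r, so 833 = 7r and r* = 119.
Plugging r* into demand: Q* = 748 - 2(119) = 510.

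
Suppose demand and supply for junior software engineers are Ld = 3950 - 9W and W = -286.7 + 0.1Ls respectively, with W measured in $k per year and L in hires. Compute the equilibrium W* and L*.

Solving each curve for L: Ls = 2867 + 10W.
Set Ld = Ls: 3950 - 9W = 2867 + 10W, so 1083 = 19W and W* = 57.
From the demand curve, L* = 3950 - 9(57) = 3437.

W* = 57, L* = 3437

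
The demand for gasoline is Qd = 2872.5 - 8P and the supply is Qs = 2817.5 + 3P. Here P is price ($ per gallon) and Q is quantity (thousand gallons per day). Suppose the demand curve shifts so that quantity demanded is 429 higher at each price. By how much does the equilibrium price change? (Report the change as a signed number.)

ΔP = 39

At equilibrium Qd = Qs, so 2872.5 - 8P = 2817.5 + 3P; collecting terms, 55 = 11P and P* = 5.
Substitute back: Q* = 2872.5 - 8(5) = 2832.5.
After the shift, demand is Qd = 3301.5 - 8P.
Re-solving, 11P = 484 gives P = 44 and Q = 2949.5.
ΔP = 44 - 5 = 39.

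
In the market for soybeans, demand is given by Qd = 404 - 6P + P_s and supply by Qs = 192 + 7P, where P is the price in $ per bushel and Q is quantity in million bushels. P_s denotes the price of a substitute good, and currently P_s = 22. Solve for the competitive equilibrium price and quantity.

With P_s = 22, demand is Qd = 426 - 6P.
The market clears where 426 - 6P = 192 + 7P. Rearranging, 13P = 234, hence P* = 18.
Plugging P* into demand: Q* = 426 - 6(18) = 318.

P* = 18, Q* = 318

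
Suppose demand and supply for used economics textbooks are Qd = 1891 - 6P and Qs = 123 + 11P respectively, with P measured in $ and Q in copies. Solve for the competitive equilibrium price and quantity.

Set Qd = Qs: 1891 - 6P = 123 + 11P, so 1768 = 17P and P* = 104.
Plugging P* into demand: Q* = 1891 - 6(104) = 1267.

P* = 104, Q* = 1267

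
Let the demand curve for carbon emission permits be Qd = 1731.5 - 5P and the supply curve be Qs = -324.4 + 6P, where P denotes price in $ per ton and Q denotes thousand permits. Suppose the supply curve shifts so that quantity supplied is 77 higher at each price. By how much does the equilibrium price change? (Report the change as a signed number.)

Set Qd = Qs: 1731.5 - 5P = -324.4 + 6P, so 2055.9 = 11P and P* = 186.9.
From the demand curve, Q* = 1731.5 - 5(186.9) = 797.
After the shift, supply is Qs = -247.4 + 6P.
New equilibrium: 1978.9 = 11P, so P = 179.9 and Q = 832.
ΔP = 179.9 - 186.9 = -7.

ΔP = -7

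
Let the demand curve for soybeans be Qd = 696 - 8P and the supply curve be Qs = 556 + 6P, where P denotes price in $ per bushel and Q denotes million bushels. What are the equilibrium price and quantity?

Equating demand and supply, 696 - 8P = 556 + 6P gives 14P = 140, so P* = 10.
From the demand curve, Q* = 696 - 8(10) = 616.

P* = 10, Q* = 616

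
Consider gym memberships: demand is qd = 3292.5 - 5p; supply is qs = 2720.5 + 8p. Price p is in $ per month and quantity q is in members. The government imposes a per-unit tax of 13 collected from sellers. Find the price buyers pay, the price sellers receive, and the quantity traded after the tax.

p_b = 52, p_s = 39, q = 3032.5

The tax drives a wedge p_b - p_s = 13. Substituting p_s = p_b - 13 into supply: qs = 2616.5 + 8p_b.
Market clearing requires 3292.5 - 5p_b = 2616.5 + 8p_b; hence 676 = 13p_b and p_b = 52.
So p_s = 39 and the quantity traded is q = 3292.5 - 5(52) = 3032.5.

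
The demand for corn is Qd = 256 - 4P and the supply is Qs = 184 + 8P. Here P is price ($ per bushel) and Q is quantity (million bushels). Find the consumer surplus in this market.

Consumer surplus = 6728

At equilibrium Qd = Qs, so 256 - 4P = 184 + 8P; collecting terms, 72 = 12P and P* = 6.
From the demand curve, Q* = 256 - 4(6) = 232.
Demand choke price (Qd = 0): P = 256/4 = 64. Consumer surplus = ½ × (64 - 6) × 232 = 6728.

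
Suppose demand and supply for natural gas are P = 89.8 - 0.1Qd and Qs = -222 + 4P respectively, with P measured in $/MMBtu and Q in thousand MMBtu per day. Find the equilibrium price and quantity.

P* = 80, Q* = 98

In direct form, Qd = 898 - 10P.
Equating demand and supply, 898 - 10P = -222 + 4P gives 14P = 1120, so P* = 80.
Then Q* = 898 - 10(80) = 98.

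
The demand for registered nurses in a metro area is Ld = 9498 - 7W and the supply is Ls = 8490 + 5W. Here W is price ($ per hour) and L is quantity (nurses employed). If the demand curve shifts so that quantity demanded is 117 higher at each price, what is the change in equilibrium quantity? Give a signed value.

Set Ld = Ls: 9498 - 7W = 8490 + 5W, so 1008 = 12W and W* = 84.
Then L* = 9498 - 7(84) = 8910.
After the shift, demand is Ld = 9615 - 7W.
Re-solving, 12W = 1125 gives W = 93.75 and L = 8958.75.
ΔL = 8958.75 - 8910 = 48.75.

ΔL = 48.75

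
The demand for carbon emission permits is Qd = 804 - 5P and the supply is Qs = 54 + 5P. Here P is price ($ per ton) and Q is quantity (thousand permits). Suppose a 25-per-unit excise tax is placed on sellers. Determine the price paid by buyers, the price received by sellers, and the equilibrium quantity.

Sellers keep P_s = P_b - 25 per unit, so supply in terms of the buyer price is Qs = -71 + 5P_b.
Market clearing requires 804 - 5P_b = -71 + 5P_b; hence 875 = 10P_b and P_b = 87.5.
Then P_s = 87.5 - 25 = 62.5 and Q = 804 - 5(87.5) = 366.5.

P_b = 87.5, P_s = 62.5, Q = 366.5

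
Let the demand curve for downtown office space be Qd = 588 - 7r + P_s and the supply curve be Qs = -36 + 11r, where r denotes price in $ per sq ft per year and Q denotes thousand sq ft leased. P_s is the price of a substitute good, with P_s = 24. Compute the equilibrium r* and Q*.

r* = 36, Q* = 360

With P_s = 24, demand is Qd = 612 - 7r.
Equating demand and supply, 612 - 7r = -36 + 11r gives 18r = 648, so r* = 36.
From the demand curve, Q* = 612 - 7(36) = 360.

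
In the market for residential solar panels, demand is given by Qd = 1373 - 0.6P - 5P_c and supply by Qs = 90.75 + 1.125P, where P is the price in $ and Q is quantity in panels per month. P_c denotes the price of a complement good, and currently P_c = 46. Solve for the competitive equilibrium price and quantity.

P* = 610, Q* = 777

With P_c = 46, demand is Qd = 1143 - 0.6P.
Set Qd = Qs: 1143 - 0.6P = 90.75 + 1.125P, so 1052.25 = 1.725P and P* = 610.
Then Q* = 1143 - 0.6(610) = 777.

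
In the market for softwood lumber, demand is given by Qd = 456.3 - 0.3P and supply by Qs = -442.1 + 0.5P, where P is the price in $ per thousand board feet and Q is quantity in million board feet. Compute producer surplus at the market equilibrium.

Producer surplus = 14256.36

Set Qd = Qs: 456.3 - 0.3P = -442.1 + 0.5P, so 898.4 = 0.8P and P* = 1123.
From the demand curve, Q* = 456.3 - 0.3(1123) = 119.4.
Supply choke price (Qs = 0): P = 884.2. Producer surplus = ½ × (1123 - 884.2) × 119.4 = 14256.36.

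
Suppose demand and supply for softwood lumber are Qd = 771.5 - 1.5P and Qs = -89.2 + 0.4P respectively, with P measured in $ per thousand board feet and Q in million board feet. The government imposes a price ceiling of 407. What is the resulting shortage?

At P = 407: Qd = 161 and Qs = 73.6.
Shortage = Qd - Qs = 161 - 73.6 = 87.4.

Shortage = 87.4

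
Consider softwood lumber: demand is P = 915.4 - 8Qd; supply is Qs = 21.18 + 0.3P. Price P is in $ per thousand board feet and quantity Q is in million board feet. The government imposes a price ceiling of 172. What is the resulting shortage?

Shortage = 20.145

In direct form, Qd = 114.425 - 0.125P.
At P = 172: Qd = 92.925 and Qs = 72.78.
Shortage = Qd - Qs = 92.925 - 72.78 = 20.145.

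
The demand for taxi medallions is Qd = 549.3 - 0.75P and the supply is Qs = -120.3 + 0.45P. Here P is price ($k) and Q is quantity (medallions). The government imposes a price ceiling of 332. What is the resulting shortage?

Shortage = 271.2

Evaluating both curves at the ceiling price 332 gives Qd = 300.3, Qs = 29.1.
Shortage = Qd - Qs = 300.3 - 29.1 = 271.2.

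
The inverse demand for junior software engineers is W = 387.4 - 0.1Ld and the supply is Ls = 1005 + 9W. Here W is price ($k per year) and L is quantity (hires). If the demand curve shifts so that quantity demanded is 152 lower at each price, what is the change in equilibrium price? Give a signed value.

Solving each curve for L: Ld = 3874 - 10W.
Set Ld = Ls: 3874 - 10W = 1005 + 9W, so 2869 = 19W and W* = 151.
From the demand curve, L* = 3874 - 10(151) = 2364.
After the shift, demand is Ld = 3722 - 10W.
New equilibrium: 2717 = 19W, so W = 143 and L = 2292.
ΔW = 143 - 151 = -8.

ΔW = -8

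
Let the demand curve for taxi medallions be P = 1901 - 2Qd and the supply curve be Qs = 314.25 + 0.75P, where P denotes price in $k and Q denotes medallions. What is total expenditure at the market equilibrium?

Inverting to quantity form: Qd = 950.5 - 0.5P.
The market clears where 950.5 - 0.5P = 314.25 + 0.75P. Rearranging, 1.25P = 636.25, hence P* = 509.
Plugging P* into demand: Q* = 950.5 - 0.5(509) = 696.
Total expenditure = P* × Q* = 509 × 696 = 354264.

Total expenditure = 354264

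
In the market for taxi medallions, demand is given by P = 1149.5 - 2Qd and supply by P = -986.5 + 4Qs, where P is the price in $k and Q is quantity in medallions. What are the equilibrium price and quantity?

P* = 437.5, Q* = 356

Solving each curve for Q: Qd = 574.75 - 0.5P and Qs = 246.625 + 0.25P.
Set Qd = Qs: 574.75 - 0.5P = 246.625 + 0.25P, so 328.125 = 0.75P and P* = 437.5.
From the demand curve, Q* = 574.75 - 0.5(437.5) = 356.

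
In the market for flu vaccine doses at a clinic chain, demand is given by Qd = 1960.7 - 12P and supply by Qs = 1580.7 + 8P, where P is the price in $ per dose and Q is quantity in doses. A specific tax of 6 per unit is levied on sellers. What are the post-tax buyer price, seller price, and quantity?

With a tax of 6 on sellers, they supply based on the net price P_s = P_b - 6, so Qs = 1532.7 + 8P_b.
Set Qd = Qs: 1960.7 - 12P_b = 1532.7 + 8P_b, so 428 = 20P_b and P_b = 21.4.
So P_s = 15.4 and the quantity traded is Q = 1960.7 - 12(21.4) = 1703.9.

P_b = 21.4, P_s = 15.4, Q = 1703.9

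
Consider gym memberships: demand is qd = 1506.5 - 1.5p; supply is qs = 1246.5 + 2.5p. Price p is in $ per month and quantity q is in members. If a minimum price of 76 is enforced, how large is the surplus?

Surplus = 44

Evaluating both curves at the floor price 76 gives qd = 1392.5, qs = 1436.5.
Surplus = qs - qd = 1436.5 - 1392.5 = 44.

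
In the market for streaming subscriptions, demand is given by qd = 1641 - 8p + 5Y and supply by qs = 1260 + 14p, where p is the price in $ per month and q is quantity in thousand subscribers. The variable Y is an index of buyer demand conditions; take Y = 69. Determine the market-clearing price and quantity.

p* = 33, q* = 1722

With Y = 69, demand is qd = 1986 - 8p.
The market clears where 1986 - 8p = 1260 + 14p. Rearranging, 22p = 726, hence p* = 33.
Then q* = 1986 - 8(33) = 1722.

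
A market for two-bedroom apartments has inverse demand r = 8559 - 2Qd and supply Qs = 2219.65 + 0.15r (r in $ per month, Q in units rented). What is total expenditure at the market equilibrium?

Total expenditure = 8540455

Inverting to quantity form: Qd = 4279.5 - 0.5r.
At equilibrium Qd = Qs, so 4279.5 - 0.5r = 2219.65 + 0.15r; collecting terms, 2059.85 = 0.65r and r* = 3169.
Then Q* = 4279.5 - 0.5(3169) = 2695.
Total expenditure = r* × Q* = 3169 × 2695 = 8540455.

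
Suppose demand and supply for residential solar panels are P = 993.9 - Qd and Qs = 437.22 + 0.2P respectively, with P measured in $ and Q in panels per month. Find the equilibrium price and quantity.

P* = 463.9, Q* = 530

Inverting to quantity form: Qd = 993.9 - P.
At equilibrium Qd = Qs, so 993.9 - P = 437.22 + 0.2P; collecting terms, 556.68 = 1.2P and P* = 463.9.
From the demand curve, Q* = 993.9 - 463.9 = 530.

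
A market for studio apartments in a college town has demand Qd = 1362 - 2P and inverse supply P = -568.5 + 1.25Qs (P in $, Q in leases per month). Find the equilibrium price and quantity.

P* = 324, Q* = 714

Inverting to quantity form: Qs = 454.8 + 0.8P.
Equating demand and supply, 1362 - 2P = 454.8 + 0.8P gives 2.8P = 907.2, so P* = 324.
From the demand curve, Q* = 1362 - 2(324) = 714.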